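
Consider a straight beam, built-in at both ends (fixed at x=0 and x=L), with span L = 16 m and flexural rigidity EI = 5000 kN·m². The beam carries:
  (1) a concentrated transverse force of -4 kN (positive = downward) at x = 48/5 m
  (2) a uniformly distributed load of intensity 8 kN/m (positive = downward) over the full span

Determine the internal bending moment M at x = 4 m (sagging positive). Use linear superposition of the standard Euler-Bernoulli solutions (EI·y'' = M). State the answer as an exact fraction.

M(4) = 8192/375 kN·m

Load 1 — point force P=-4 kN at a=48/5 m (b=L-a=32/5):
  M_1 = Pb²(3a+b)x/L³ - Pab²/L²  [x≤a] = (-4)·(32/5)²·(3·(48/5)+(32/5))·4/16³ - (-4)·(48/5)·(32/5)²/16² = 64/125 kN·m
Load 2 — uniform load w=8 kN/m over full span:
  M_2 = wLx/2 - wL²/12 - wx²/2 = 8·16·4/2 - 8·16²/12 - 8·4²/2 = 64/3 kN·m
Superposition: M = Σ M_i = 8192/375 kN·m ≈ 21.845333 kN·m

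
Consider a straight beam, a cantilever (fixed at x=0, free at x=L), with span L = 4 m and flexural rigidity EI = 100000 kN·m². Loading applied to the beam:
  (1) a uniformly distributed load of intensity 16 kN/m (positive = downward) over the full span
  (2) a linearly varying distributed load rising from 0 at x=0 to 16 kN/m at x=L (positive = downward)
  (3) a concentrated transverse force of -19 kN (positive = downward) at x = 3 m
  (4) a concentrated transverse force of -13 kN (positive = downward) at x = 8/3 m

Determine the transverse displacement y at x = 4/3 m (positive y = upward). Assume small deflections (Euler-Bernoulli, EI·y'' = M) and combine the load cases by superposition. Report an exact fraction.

Load 1 — uniform load w=16 kN/m over full span:
  y_1 = -wx²(x²-4Lx+6L²)/(24EI) = -16·(4/3)²·((4/3)²-4·4·(4/3)+6·4²)/(24·100000) = -688/759375 m
Load 2 — triangular load w₀=16 kN/m (0→w₀ over full span):
  y_2 = (w₀Lx³/12-w₀L²x²/6-w₀x⁵/(120L))/EI = (16·4·(4/3)³/12-16·4²·(4/3)²/6-16·(4/3)⁵/(120·4))/100000 = -7216/11390625 m
Load 3 — point force P=-19 kN at a=3 m (b=L-a=1):
  y_3 = -Px²(3a-x)/(6EI)  [x≤a] = -(-19)·(4/3)²·(3·3-(4/3))/(6·100000) = 437/1012500 m
Load 4 — point force P=-13 kN at a=8/3 m (b=L-a=4/3):
  y_4 = -Px²(3a-x)/(6EI)  [x≤a] = -(-13)·(4/3)²·(3·(8/3)-(4/3))/(6·100000) = 13/50625 m
Superposition: y = Σ y_i = -38779/45562500 m ≈ -0.000851 m

y(4/3) = -38779/45562500 m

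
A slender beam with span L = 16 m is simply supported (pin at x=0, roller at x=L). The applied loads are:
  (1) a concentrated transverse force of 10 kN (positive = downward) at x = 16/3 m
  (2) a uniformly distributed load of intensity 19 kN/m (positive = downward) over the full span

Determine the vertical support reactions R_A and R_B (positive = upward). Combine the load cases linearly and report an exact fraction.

Load 1 — point force P=10 kN at a=16/3 m (b=L-a=32/3):
  R_A = Pb/L = 10·(32/3)/16 = 20/3 kN
  R_B = Pa/L = 10·(16/3)/16 = 10/3 kN
Load 2 — uniform load w=19 kN/m over full span:
  R_A = wL/2 = 19·16/2 = 152 kN
  R_B = wL/2 = 19·16/2 = 152 kN
Superposition: R_A = 476/3 kN, R_B = 466/3 kN

R_A = 476/3 kN, R_B = 466/3 kN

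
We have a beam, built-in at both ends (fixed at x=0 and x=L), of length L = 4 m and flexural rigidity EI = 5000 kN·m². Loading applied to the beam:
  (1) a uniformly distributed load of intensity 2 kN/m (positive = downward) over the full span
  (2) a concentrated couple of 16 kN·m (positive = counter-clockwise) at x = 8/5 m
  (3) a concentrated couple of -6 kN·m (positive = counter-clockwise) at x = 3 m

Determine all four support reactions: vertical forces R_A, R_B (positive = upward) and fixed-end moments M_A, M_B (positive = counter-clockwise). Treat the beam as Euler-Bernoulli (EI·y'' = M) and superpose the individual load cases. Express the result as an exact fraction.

Load 1 — uniform load w=2 kN/m over full span:
  R_A = wL/2 = 2·4/2 = 4 kN
  M_A = wL²/12 = 2·4²/12 = 8/3 kN·m
  R_B = wL/2 = 2·4/2 = 4 kN
  M_B = -wL²/12 = -2·4²/12 = -8/3 kN·m
Load 2 — applied couple M₀=16 kN·m at a=8/5 m (b=L-a=12/5):
  R_A = 6M₀ab/L³ = 6·16·(8/5)·(12/5)/4³ = 144/25 kN
  M_A = M₀b(2a-b)/L² = 16·(12/5)·(2·(8/5)-(12/5))/4² = 48/25 kN·m
  R_B = -6M₀ab/L³ = -6·16·(8/5)·(12/5)/4³ = -144/25 kN
  M_B = M₀a(2b-a)/L² = 16·(8/5)·(2·(12/5)-(8/5))/4² = 128/25 kN·m
Load 3 — applied couple M₀=-6 kN·m at a=3 m (b=L-a=1):
  R_A = 6M₀ab/L³ = 6·(-6)·3·1/4³ = -27/16 kN
  M_A = M₀b(2a-b)/L² = (-6)·1·(2·3-1)/4² = -15/8 kN·m
  R_B = -6M₀ab/L³ = -6·(-6)·3·1/4³ = 27/16 kN
  M_B = M₀a(2b-a)/L² = (-6)·3·(2·1-3)/4² = 9/8 kN·m
Superposition: R_A = 3229/400 kN, M_A = 1627/600 kN·m, R_B = -29/400 kN, M_B = 2147/600 kN·m

R_A = 3229/400 kN, M_A = 1627/600 kN·m, R_B = -29/400 kN, M_B = 2147/600 kN·m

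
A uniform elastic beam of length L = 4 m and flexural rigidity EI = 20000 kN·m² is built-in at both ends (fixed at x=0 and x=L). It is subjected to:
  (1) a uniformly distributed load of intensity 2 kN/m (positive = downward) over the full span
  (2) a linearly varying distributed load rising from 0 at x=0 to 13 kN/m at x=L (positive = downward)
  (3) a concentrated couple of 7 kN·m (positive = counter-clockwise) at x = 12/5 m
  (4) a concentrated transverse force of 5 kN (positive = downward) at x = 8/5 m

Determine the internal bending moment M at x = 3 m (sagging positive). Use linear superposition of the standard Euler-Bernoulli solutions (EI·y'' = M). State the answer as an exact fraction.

M(3) = 67/200 kN·m

Load 1 — uniform load w=2 kN/m over full span:
  M_1 = wLx/2 - wL²/12 - wx²/2 = 2·4·3/2 - 2·4²/12 - 2·3²/2 = 1/3 kN·m
Load 2 — triangular load w₀=13 kN/m (0→w₀ over full span):
  M_2 = 3w₀Lx/20 - w₀L²/30 - w₀x³/(6L) = 3·13·4·3/20 - 13·4²/30 - 13·3³/(6·4) = 221/120 kN·m
Load 3 — applied couple M₀=7 kN·m at a=12/5 m (b=L-a=8/5):
  M_3 = R_Ax - M_A - M₀  [x>a] with R_A=63/25, M_A=56/25 = (63/25)·3 - (56/25) - 7 = -42/25 kN·m
Load 4 — point force P=5 kN at a=8/5 m (b=L-a=12/5):
  M_4 = Pa²(a+3b)(L-x)/L³ - Pa²b/L²  [x>a] = 5·(8/5)²·((8/5)+3·(12/5))·(4-3)/4³ - 5·(8/5)²·(12/5)/4² = -4/25 kN·m
Superposition: M = Σ M_i = 67/200 kN·m ≈ 0.335000 kN·m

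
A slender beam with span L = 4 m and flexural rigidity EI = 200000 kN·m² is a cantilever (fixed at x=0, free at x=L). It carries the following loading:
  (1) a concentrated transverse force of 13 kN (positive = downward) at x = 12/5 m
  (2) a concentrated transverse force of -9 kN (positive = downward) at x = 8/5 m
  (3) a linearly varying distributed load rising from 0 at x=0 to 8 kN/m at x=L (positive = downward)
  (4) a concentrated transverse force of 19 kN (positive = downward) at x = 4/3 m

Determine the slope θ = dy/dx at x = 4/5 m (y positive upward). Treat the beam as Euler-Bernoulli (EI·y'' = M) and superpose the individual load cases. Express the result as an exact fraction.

θ(4/5) = -12983/46875000 rad

Load 1 — point force P=13 kN at a=12/5 m (b=L-a=8/5):
  θ_1 = -Px(2a-x)/(2EI)  [x≤a] = -13·(4/5)·(2·(12/5)-(4/5))/(2·200000) = -13/125000 rad
Load 2 — point force P=-9 kN at a=8/5 m (b=L-a=12/5):
  θ_2 = -Px(2a-x)/(2EI)  [x≤a] = -(-9)·(4/5)·(2·(8/5)-(4/5))/(2·200000) = 27/625000 rad
Load 3 — triangular load w₀=8 kN/m (0→w₀ over full span):
  θ_3 = (w₀Lx²/4-w₀L²x/3-w₀x⁴/(24L))/EI = (8·4·(4/5)²/4-8·4²·(4/5)/3-8·(4/5)⁴/(24·4))/200000 = -851/5859375 rad
Load 4 — point force P=19 kN at a=4/3 m (b=L-a=8/3):
  θ_4 = -Px(2a-x)/(2EI)  [x≤a] = -19·(4/5)·(2·(4/3)-(4/5))/(2·200000) = -133/1875000 rad
Superposition: θ = Σ θ_i = -12983/46875000 rad ≈ -0.000277 rad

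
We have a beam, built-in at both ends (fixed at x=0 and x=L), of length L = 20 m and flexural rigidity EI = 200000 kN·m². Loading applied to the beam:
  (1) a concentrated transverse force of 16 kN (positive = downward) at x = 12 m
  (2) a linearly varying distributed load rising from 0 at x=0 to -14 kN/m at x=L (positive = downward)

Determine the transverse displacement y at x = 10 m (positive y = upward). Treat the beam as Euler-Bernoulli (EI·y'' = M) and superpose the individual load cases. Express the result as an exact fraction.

Load 1 — point force P=16 kN at a=12 m (b=L-a=8):
  y_1 = -Pb²x²(3aL-(3a+b)x)/(6L³EI)  [x≤a] = -16·8²·10²·(3·12·20-(3·12+8)·10)/(6·20³·200000) = -28/9375 m
Load 2 — triangular load w₀=-14 kN/m (0→w₀ over full span):
  y_2 = -w₀x²(L-x)²(x+2L)/(120LEI) = -(-14)·10²·(20-10)²·(10+2·20)/(120·20·200000) = 7/480 m
Superposition: y = Σ y_i = 3479/300000 m ≈ 0.011597 m

y(10) = 3479/300000 m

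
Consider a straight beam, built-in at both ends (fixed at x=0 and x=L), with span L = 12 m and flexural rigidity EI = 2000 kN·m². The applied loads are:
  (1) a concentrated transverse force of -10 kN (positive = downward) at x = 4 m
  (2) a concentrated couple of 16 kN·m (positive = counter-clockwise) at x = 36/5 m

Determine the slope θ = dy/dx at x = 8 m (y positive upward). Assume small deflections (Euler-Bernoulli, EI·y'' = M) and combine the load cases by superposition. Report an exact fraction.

θ(8) = -301/84375 rad

Load 1 — point force P=-10 kN at a=4 m (b=L-a=8):
  θ_1 = Pa²(L-x)(2bL-(3b+a)(L-x))/(2L³EI)  [x>a] = (-10)·4²·(12-8)·(2·8·12-(3·8+4)·(12-8))/(2·12³·2000) = -1/135 rad
Load 2 — applied couple M₀=16 kN·m at a=36/5 m (b=L-a=24/5):
  θ_2 = (R_Ax²/2 - M_Ax - M₀(x-a))/EI  [x>a] with R_A=48/25, M_A=128/25 = ((48/25)·8²/2 - (128/25)·8 - 16·(8-(36/5)))/2000 = 12/3125 rad
Superposition: θ = Σ θ_i = -301/84375 rad ≈ -0.003567 rad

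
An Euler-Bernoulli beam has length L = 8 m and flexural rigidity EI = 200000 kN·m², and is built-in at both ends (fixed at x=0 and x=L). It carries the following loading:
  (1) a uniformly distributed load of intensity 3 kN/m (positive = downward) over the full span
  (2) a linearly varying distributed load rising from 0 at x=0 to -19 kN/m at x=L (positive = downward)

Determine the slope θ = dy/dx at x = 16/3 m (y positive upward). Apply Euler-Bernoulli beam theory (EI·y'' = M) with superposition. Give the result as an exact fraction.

θ(16/3) = -352/3796875 rad

Load 1 — uniform load w=3 kN/m over full span:
  θ_1 = -wx(L-x)(L-2x)/(12EI) = -3·(16/3)·(8-(16/3))·(8-2·(16/3))/(12·200000) = 4/84375 rad
Load 2 — triangular load w₀=-19 kN/m (0→w₀ over full span):
  θ_2 = -w₀(2x(L-x)(L-2x)(x+2L)+x²(L-x)²)/(120LEI) = -(-19)·(2·(16/3)·(8-(16/3))·(8-2·(16/3))·((16/3)+2·8)+(16/3)²·(8-(16/3))²)/(120·8·200000) = -532/3796875 rad
Superposition: θ = Σ θ_i = -352/3796875 rad ≈ -0.000093 rad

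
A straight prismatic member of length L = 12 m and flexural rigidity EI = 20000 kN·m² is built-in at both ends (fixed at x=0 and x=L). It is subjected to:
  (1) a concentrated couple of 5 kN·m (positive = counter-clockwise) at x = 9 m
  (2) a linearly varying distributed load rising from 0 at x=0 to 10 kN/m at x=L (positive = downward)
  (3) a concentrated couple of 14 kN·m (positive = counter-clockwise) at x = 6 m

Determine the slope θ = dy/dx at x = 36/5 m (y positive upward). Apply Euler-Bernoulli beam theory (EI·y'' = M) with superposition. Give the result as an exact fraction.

θ(36/5) = 7977/5000000 rad

Load 1 — applied couple M₀=5 kN·m at a=9 m (b=L-a=3):
  θ_1 = (R_Ax²/2 - M_Ax)/EI  [x≤a] with R_A=15/32, M_A=25/16 = ((15/32)·(36/5)²/2 - (25/16)·(36/5))/20000 = 9/200000 rad
Load 2 — triangular load w₀=10 kN/m (0→w₀ over full span):
  θ_2 = -w₀(2x(L-x)(L-2x)(x+2L)+x²(L-x)²)/(120LEI) = -10·(2·(36/5)·(12-(36/5))·(12-2·(36/5))·((36/5)+2·12)+(36/5)²·(12-(36/5))²)/(120·12·20000) = 108/78125 rad
Load 3 — applied couple M₀=14 kN·m at a=6 m (b=L-a=6):
  θ_3 = (R_Ax²/2 - M_Ax - M₀(x-a))/EI  [x>a] with R_A=7/4, M_A=7/2 = ((7/4)·(36/5)²/2 - (7/2)·(36/5) - 14·((36/5)-6))/20000 = 21/125000 rad
Superposition: θ = Σ θ_i = 7977/5000000 rad ≈ 0.001595 rad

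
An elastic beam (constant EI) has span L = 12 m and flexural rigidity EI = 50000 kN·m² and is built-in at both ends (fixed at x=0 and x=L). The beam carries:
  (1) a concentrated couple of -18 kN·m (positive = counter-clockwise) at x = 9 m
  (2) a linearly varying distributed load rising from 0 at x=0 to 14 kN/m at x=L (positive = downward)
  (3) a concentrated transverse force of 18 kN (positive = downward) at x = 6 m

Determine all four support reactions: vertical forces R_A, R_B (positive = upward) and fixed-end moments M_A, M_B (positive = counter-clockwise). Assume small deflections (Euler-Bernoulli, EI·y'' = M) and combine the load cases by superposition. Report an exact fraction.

R_A = 2601/80 kN, M_A = 3543/40 kN·m, R_B = 5559/80 kN, M_B = -4977/40 kN·m

Load 1 — applied couple M₀=-18 kN·m at a=9 m (b=L-a=3):
  R_A = 6M₀ab/L³ = 6·(-18)·9·3/12³ = -27/16 kN
  M_A = M₀b(2a-b)/L² = (-18)·3·(2·9-3)/12² = -45/8 kN·m
  R_B = -6M₀ab/L³ = -6·(-18)·9·3/12³ = 27/16 kN
  M_B = M₀a(2b-a)/L² = (-18)·9·(2·3-9)/12² = 27/8 kN·m
Load 2 — triangular load w₀=14 kN/m (0→w₀ over full span):
  R_A = 3w₀L/20 = 3·14·12/20 = 126/5 kN
  M_A = w₀L²/30 = 14·12²/30 = 336/5 kN·m
  R_B = 7w₀L/20 = 7·14·12/20 = 294/5 kN
  M_B = -w₀L²/20 = -14·12²/20 = -504/5 kN·m
Load 3 — point force P=18 kN at a=6 m (b=L-a=6):
  R_A = Pb²(3a+b)/L³ = 18·6²·(3·6+6)/12³ = 9 kN
  M_A = Pab²/L² = 18·6·6²/12² = 27 kN·m
  R_B = Pa²(a+3b)/L³ = 18·6²·(6+3·6)/12³ = 9 kN
  M_B = -Pa²b/L² = -18·6²·6/12² = -27 kN·m
Superposition: R_A = 2601/80 kN, M_A = 3543/40 kN·m, R_B = 5559/80 kN, M_B = -4977/40 kN·m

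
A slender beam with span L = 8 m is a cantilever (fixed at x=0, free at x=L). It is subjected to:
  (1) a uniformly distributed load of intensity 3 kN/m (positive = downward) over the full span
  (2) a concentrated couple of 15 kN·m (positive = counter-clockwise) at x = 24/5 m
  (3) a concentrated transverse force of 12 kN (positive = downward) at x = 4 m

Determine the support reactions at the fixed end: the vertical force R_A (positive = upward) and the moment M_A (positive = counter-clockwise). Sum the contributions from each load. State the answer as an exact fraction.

Load 1 — uniform load w=3 kN/m over full span:
  R_A = wL = 3·8 = 24 kN
  M_A = wL²/2 = 3·8²/2 = 96 kN·m
Load 2 — applied couple M₀=15 kN·m at a=24/5 m (b=L-a=16/5):
  R_A = 0 kN
  M_A = -M₀ = -15 kN·m
Load 3 — point force P=12 kN at a=4 m (b=L-a=4):
  R_A = P = 12 kN
  M_A = Pa = 12·4 = 48 kN·m
Superposition: R_A = 36 kN, M_A = 129 kN·m

R_A = 36 kN, M_A = 129 kN·m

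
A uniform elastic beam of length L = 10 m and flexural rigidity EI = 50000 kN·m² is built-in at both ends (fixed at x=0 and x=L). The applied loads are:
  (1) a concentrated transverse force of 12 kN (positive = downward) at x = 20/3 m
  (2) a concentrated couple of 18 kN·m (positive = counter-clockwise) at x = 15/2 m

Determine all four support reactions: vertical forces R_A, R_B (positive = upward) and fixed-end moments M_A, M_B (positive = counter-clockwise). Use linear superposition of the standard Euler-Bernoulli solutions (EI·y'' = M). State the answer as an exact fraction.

Load 1 — point force P=12 kN at a=20/3 m (b=L-a=10/3):
  R_A = Pb²(3a+b)/L³ = 12·(10/3)²·(3·(20/3)+(10/3))/10³ = 28/9 kN
  M_A = Pab²/L² = 12·(20/3)·(10/3)²/10² = 80/9 kN·m
  R_B = Pa²(a+3b)/L³ = 12·(20/3)²·((20/3)+3·(10/3))/10³ = 80/9 kN
  M_B = -Pa²b/L² = -12·(20/3)²·(10/3)/10² = -160/9 kN·m
Load 2 — applied couple M₀=18 kN·m at a=15/2 m (b=L-a=5/2):
  R_A = 6M₀ab/L³ = 6·18·(15/2)·(5/2)/10³ = 81/40 kN
  M_A = M₀b(2a-b)/L² = 18·(5/2)·(2·(15/2)-(5/2))/10² = 45/8 kN·m
  R_B = -6M₀ab/L³ = -6·18·(15/2)·(5/2)/10³ = -81/40 kN
  M_B = M₀a(2b-a)/L² = 18·(15/2)·(2·(5/2)-(15/2))/10² = -27/8 kN·m
Superposition: R_A = 1849/360 kN, M_A = 1045/72 kN·m, R_B = 2471/360 kN, M_B = -1523/72 kN·m

R_A = 1849/360 kN, M_A = 1045/72 kN·m, R_B = 2471/360 kN, M_B = -1523/72 kN·m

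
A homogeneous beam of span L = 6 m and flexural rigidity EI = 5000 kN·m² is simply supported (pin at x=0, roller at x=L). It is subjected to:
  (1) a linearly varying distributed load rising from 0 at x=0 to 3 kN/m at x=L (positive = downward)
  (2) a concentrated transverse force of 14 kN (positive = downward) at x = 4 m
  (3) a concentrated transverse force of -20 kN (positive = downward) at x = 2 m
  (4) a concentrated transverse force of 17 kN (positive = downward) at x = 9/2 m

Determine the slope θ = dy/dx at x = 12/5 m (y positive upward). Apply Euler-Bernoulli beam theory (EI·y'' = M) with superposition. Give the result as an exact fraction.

Load 1 — triangular load w₀=3 kN/m (0→w₀ over full span):
  θ_1 = -w₀(7L⁴-30L²x²+15x⁴)/(360LEI) = -3·(7·6⁴-30·6²·(12/5)²+15·(12/5)⁴)/(360·6·5000) = -2907/3125000 rad
Load 2 — point force P=14 kN at a=4 m (b=L-a=2):
  θ_2 = -Pb(L²-b²-3x²)/(6LEI)  [x≤a] = -14·2·(6²-2²-3·(12/5)²)/(6·6·5000) = -322/140625 rad
Load 3 — point force P=-20 kN at a=2 m (b=L-a=4):
  θ_3 = -Pa(2L²-6Lx+3x²+a²)/(6LEI)  [x>a] = -(-20)·2·(2·6²-6·6·(12/5)+3·(12/5)²+2²)/(6·6·5000) = 43/28125 rad
Load 4 — point force P=17 kN at a=9/2 m (b=L-a=3/2):
  θ_4 = -Pb(L²-b²-3x²)/(6LEI)  [x≤a] = -17·(3/2)·(6²-(3/2)²-3·(12/5)²)/(6·6·5000) = -9333/4000000 rad
Superposition: θ = Σ θ_i = -3621941/900000000 rad ≈ -0.004024 rad

θ(12/5) = -3621941/900000000 rad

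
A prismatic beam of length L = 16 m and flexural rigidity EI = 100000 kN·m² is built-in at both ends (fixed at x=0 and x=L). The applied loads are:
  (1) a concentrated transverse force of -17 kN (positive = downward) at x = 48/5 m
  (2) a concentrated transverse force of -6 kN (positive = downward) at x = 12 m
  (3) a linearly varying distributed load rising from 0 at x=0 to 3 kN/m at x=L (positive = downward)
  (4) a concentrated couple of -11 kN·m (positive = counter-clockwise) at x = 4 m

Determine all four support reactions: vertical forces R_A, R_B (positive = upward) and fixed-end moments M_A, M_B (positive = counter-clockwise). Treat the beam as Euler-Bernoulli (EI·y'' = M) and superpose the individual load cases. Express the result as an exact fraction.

Load 1 — point force P=-17 kN at a=48/5 m (b=L-a=32/5):
  R_A = Pb²(3a+b)/L³ = (-17)·(32/5)²·(3·(48/5)+(32/5))/16³ = -748/125 kN
  M_A = Pab²/L² = (-17)·(48/5)·(32/5)²/16² = -3264/125 kN·m
  R_B = Pa²(a+3b)/L³ = (-17)·(48/5)²·((48/5)+3·(32/5))/16³ = -1377/125 kN
  M_B = -Pa²b/L² = -(-17)·(48/5)²·(32/5)/16² = 4896/125 kN·m
Load 2 — point force P=-6 kN at a=12 m (b=L-a=4):
  R_A = Pb²(3a+b)/L³ = (-6)·4²·(3·12+4)/16³ = -15/16 kN
  M_A = Pab²/L² = (-6)·12·4²/16² = -9/2 kN·m
  R_B = Pa²(a+3b)/L³ = (-6)·12²·(12+3·4)/16³ = -81/16 kN
  M_B = -Pa²b/L² = -(-6)·12²·4/16² = 27/2 kN·m
Load 3 — triangular load w₀=3 kN/m (0→w₀ over full span):
  R_A = 3w₀L/20 = 3·3·16/20 = 36/5 kN
  M_A = w₀L²/30 = 3·16²/30 = 128/5 kN·m
  R_B = 7w₀L/20 = 7·3·16/20 = 84/5 kN
  M_B = -w₀L²/20 = -3·16²/20 = -192/5 kN·m
Load 4 — applied couple M₀=-11 kN·m at a=4 m (b=L-a=12):
  R_A = 6M₀ab/L³ = 6·(-11)·4·12/16³ = -99/128 kN
  M_A = M₀b(2a-b)/L² = (-11)·12·(2·4-12)/16² = 33/16 kN·m
  R_B = -6M₀ab/L³ = -6·(-11)·4·12/16³ = 99/128 kN
  M_B = M₀a(2b-a)/L² = (-11)·4·(2·12-4)/16² = -55/16 kN·m
Superposition: R_A = -7919/16000 kN, M_A = -5899/2000 kN·m, R_B = 23919/16000 kN, M_B = 21661/2000 kN·m

R_A = -7919/16000 kN, M_A = -5899/2000 kN·m, R_B = 23919/16000 kN, M_B = 21661/2000 kN·m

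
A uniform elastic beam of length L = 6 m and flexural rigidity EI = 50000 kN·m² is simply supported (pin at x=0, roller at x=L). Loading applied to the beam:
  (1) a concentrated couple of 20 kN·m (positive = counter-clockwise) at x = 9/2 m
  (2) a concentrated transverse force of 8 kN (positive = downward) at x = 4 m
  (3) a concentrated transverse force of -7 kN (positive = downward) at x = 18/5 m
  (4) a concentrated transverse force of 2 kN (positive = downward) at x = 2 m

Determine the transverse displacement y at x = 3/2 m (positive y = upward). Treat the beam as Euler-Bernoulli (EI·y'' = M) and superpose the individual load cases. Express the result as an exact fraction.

y(3/2) = -28657/50000000 m

Load 1 — applied couple M₀=20 kN·m at a=9/2 m (b=L-a=3/2):
  y_1 = (M₀x³/(6L)+C₁x)/EI  [x≤a] with C₁=M₀(3b²-L²)/(6L)=-65/4 = (20·(3/2)³/(6·6)+(-65/4)·(3/2))/50000 = -9/20000 m
Load 2 — point force P=8 kN at a=4 m (b=L-a=2):
  y_2 = -Pbx(L²-b²-x²)/(6LEI)  [x≤a] = -8·2·(3/2)·(6²-2²-(3/2)²)/(6·6·50000) = -119/300000 m
Load 3 — point force P=-7 kN at a=18/5 m (b=L-a=12/5):
  y_3 = -Pbx(L²-b²-x²)/(6LEI)  [x≤a] = -(-7)·(12/5)·(3/2)·(6²-(12/5)²-(3/2)²)/(6·6·50000) = 19593/50000000 m
Load 4 — point force P=2 kN at a=2 m (b=L-a=4):
  y_4 = -Pbx(L²-b²-x²)/(6LEI)  [x≤a] = -2·4·(3/2)·(6²-4²-(3/2)²)/(6·6·50000) = -71/600000 m
Superposition: y = Σ y_i = -28657/50000000 m ≈ -0.000573 m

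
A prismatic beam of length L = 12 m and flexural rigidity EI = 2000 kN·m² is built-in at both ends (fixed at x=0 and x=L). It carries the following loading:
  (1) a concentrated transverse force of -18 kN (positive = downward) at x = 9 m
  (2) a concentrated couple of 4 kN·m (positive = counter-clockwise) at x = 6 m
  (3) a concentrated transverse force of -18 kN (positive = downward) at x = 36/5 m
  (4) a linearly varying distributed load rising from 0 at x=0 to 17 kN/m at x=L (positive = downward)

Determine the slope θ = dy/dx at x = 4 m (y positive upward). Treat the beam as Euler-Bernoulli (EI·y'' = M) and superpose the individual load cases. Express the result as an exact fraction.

θ(4) = -26131/1125000 rad

Load 1 — point force P=-18 kN at a=9 m (b=L-a=3):
  θ_1 = -Pb²x(2aL-(3a+b)x)/(2L³EI)  [x≤a] = -(-18)·3²·4·(2·9·12-(3·9+3)·4)/(2·12³·2000) = 9/1000 rad
Load 2 — applied couple M₀=4 kN·m at a=6 m (b=L-a=6):
  θ_2 = (R_Ax²/2 - M_Ax)/EI  [x≤a] with R_A=1/2, M_A=1 = ((1/2)·4²/2 - 1·4)/2000 = 0 rad
Load 3 — point force P=-18 kN at a=36/5 m (b=L-a=24/5):
  θ_3 = -Pb²x(2aL-(3a+b)x)/(2L³EI)  [x≤a] = -(-18)·(24/5)²·4·(2·(36/5)·12-(3·(36/5)+(24/5))·4)/(2·12³·2000) = 252/15625 rad
Load 4 — triangular load w₀=17 kN/m (0→w₀ over full span):
  θ_4 = -w₀(2x(L-x)(L-2x)(x+2L)+x²(L-x)²)/(120LEI) = -17·(2·4·(12-4)·(12-2·4)·(4+2·12)+4²·(12-4)²)/(120·12·2000) = -272/5625 rad
Superposition: θ = Σ θ_i = -26131/1125000 rad ≈ -0.023228 rad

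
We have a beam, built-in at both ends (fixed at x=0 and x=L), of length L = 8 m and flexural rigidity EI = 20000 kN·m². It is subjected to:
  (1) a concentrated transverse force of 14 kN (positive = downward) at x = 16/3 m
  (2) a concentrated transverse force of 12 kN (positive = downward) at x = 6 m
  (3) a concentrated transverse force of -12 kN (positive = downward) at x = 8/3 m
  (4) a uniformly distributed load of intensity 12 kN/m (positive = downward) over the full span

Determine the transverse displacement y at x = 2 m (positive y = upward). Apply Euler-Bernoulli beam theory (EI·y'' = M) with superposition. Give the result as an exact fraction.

Load 1 — point force P=14 kN at a=16/3 m (b=L-a=8/3):
  y_1 = -Pb²x²(3aL-(3a+b)x)/(6L³EI)  [x≤a] = -14·(8/3)²·2²·(3·(16/3)·8-(3·(16/3)+(8/3))·2)/(6·8³·20000) = -119/202500 m
Load 2 — point force P=12 kN at a=6 m (b=L-a=2):
  y_2 = -Pb²x²(3aL-(3a+b)x)/(6L³EI)  [x≤a] = -12·2²·2²·(3·6·8-(3·6+2)·2)/(6·8³·20000) = -13/40000 m
Load 3 — point force P=-12 kN at a=8/3 m (b=L-a=16/3):
  y_3 = -Pb²x²(3aL-(3a+b)x)/(6L³EI)  [x≤a] = -(-12)·(16/3)²·2²·(3·(8/3)·8-(3·(8/3)+(16/3))·2)/(6·8³·20000) = 14/16875 m
Load 4 — uniform load w=12 kN/m over full span:
  y_4 = -wx²(L-x)²/(24EI) = -12·2²·(8-2)²/(24·20000) = -9/2500 m
Superposition: y = Σ y_i = -11933/3240000 m ≈ -0.003683 m

y(2) = -11933/3240000 m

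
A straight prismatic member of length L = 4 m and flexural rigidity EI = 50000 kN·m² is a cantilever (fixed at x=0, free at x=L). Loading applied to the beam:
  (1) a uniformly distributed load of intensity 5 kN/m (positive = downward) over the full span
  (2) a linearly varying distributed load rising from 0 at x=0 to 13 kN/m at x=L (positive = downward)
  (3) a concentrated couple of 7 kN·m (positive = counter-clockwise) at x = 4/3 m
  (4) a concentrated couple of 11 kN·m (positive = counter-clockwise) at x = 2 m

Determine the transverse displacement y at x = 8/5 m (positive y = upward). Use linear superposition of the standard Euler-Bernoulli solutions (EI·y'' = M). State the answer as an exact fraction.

y(8/5) = -1536367/878906250 m

Load 1 — uniform load w=5 kN/m over full span:
  y_1 = -wx²(x²-4Lx+6L²)/(24EI) = -5·(8/5)²·((8/5)²-4·4·(8/5)+6·4²)/(24·50000) = -304/390625 m
Load 2 — triangular load w₀=13 kN/m (0→w₀ over full span):
  y_2 = (w₀Lx³/12-w₀L²x²/6-w₀x⁵/(120L))/EI = (13·4·(8/5)³/12-13·4²·(8/5)²/6-13·(8/5)⁵/(120·4))/50000 = -208832/146484375 m
Load 3 — applied couple M₀=7 kN·m at a=4/3 m (b=L-a=8/3):
  y_3 = M₀a(2x-a)/(2EI)  [x>a] = 7·(4/3)·(2·(8/5)-(4/3))/(2·50000) = 49/281250 m
Load 4 — applied couple M₀=11 kN·m at a=2 m (b=L-a=2):
  y_4 = M₀x²/(2EI)  [x≤a] = 11·(8/5)²/(2·50000) = 22/78125 m
Superposition: y = Σ y_i = -1536367/878906250 m ≈ -0.001748 m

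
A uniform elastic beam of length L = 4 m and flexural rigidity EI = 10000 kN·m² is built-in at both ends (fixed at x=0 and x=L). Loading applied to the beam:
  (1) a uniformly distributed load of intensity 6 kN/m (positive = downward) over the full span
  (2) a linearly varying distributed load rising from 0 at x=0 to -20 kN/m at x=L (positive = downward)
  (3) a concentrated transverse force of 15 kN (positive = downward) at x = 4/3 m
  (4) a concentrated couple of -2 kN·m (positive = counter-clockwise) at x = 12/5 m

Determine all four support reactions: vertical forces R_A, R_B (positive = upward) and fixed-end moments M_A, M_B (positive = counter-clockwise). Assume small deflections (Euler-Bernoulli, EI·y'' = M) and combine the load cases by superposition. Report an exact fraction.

Load 1 — uniform load w=6 kN/m over full span:
  R_A = wL/2 = 6·4/2 = 12 kN
  M_A = wL²/12 = 6·4²/12 = 8 kN·m
  R_B = wL/2 = 6·4/2 = 12 kN
  M_B = -wL²/12 = -6·4²/12 = -8 kN·m
Load 2 — triangular load w₀=-20 kN/m (0→w₀ over full span):
  R_A = 3w₀L/20 = 3·(-20)·4/20 = -12 kN
  M_A = w₀L²/30 = (-20)·4²/30 = -32/3 kN·m
  R_B = 7w₀L/20 = 7·(-20)·4/20 = -28 kN
  M_B = -w₀L²/20 = -(-20)·4²/20 = 16 kN·m
Load 3 — point force P=15 kN at a=4/3 m (b=L-a=8/3):
  R_A = Pb²(3a+b)/L³ = 15·(8/3)²·(3·(4/3)+(8/3))/4³ = 100/9 kN
  M_A = Pab²/L² = 15·(4/3)·(8/3)²/4² = 80/9 kN·m
  R_B = Pa²(a+3b)/L³ = 15·(4/3)²·((4/3)+3·(8/3))/4³ = 35/9 kN
  M_B = -Pa²b/L² = -15·(4/3)²·(8/3)/4² = -40/9 kN·m
Load 4 — applied couple M₀=-2 kN·m at a=12/5 m (b=L-a=8/5):
  R_A = 6M₀ab/L³ = 6·(-2)·(12/5)·(8/5)/4³ = -18/25 kN
  M_A = M₀b(2a-b)/L² = (-2)·(8/5)·(2·(12/5)-(8/5))/4² = -16/25 kN·m
  R_B = -6M₀ab/L³ = -6·(-2)·(12/5)·(8/5)/4³ = 18/25 kN
  M_B = M₀a(2b-a)/L² = (-2)·(12/5)·(2·(8/5)-(12/5))/4² = -6/25 kN·m
Superposition: R_A = 2338/225 kN, M_A = 1256/225 kN·m, R_B = -2563/225 kN, M_B = 746/225 kN·m

R_A = 2338/225 kN, M_A = 1256/225 kN·m, R_B = -2563/225 kN, M_B = 746/225 kN·m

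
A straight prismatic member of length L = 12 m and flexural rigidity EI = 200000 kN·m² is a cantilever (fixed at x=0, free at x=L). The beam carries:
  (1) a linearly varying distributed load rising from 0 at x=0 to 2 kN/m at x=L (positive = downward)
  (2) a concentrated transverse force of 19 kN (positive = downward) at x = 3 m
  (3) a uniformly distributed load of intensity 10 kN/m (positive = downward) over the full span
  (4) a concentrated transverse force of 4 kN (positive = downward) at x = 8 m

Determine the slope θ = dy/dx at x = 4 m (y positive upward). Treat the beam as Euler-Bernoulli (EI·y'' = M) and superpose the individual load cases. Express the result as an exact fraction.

Load 1 — triangular load w₀=2 kN/m (0→w₀ over full span):
  θ_1 = (w₀Lx²/4-w₀L²x/3-w₀x⁴/(24L))/EI = (2·12·4²/4-2·12²·4/3-2·4⁴/(24·12))/200000 = -163/112500 rad
Load 2 — point force P=19 kN at a=3 m (b=L-a=9):
  θ_2 = -Pa²/(2EI)  [x>a] = -19·3²/(2·200000) = -171/400000 rad
Load 3 — uniform load w=10 kN/m over full span:
  θ_3 = -wx(x²-3Lx+3L²)/(6EI) = -10·4·(4²-3·12·4+3·12²)/(6·200000) = -19/1875 rad
Load 4 — point force P=4 kN at a=8 m (b=L-a=4):
  θ_4 = -Px(2a-x)/(2EI)  [x≤a] = -4·4·(2·8-4)/(2·200000) = -3/6250 rad
Superposition: θ = Σ θ_i = -44963/3600000 rad ≈ -0.012490 rad

θ(4) = -44963/3600000 rad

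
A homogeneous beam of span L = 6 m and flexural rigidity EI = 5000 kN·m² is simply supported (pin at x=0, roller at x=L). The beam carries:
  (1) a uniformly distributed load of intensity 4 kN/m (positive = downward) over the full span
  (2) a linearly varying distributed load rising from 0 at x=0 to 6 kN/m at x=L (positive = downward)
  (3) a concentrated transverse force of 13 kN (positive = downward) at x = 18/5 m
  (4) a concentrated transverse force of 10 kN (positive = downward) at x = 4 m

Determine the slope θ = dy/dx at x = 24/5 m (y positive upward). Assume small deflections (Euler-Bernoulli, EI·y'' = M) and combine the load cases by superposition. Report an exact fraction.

θ(24/5) = 64738/3515625 rad

Load 1 — uniform load w=4 kN/m over full span:
  θ_1 = -w(L³-6Lx²+4x³)/(24EI) = -4·(6³-6·6·(24/5)²+4·(24/5)³)/(24·5000) = 891/156250 rad
Load 2 — triangular load w₀=6 kN/m (0→w₀ over full span):
  θ_2 = -w₀(7L⁴-30L²x²+15x⁴)/(360LEI) = -6·(7·6⁴-30·6²·(24/5)²+15·(24/5)⁴)/(360·6·5000) = 6813/1562500 rad
Load 3 — point force P=13 kN at a=18/5 m (b=L-a=12/5):
  θ_3 = -Pa(2L²-6Lx+3x²+a²)/(6LEI)  [x>a] = -13·(18/5)·(2·6²-6·6·(24/5)+3·(24/5)²+(18/5)²)/(6·6·5000) = 1521/312500 rad
Load 4 — point force P=10 kN at a=4 m (b=L-a=2):
  θ_4 = -Pa(2L²-6Lx+3x²+a²)/(6LEI)  [x>a] = -10·4·(2·6²-6·6·(24/5)+3·(24/5)²+4²)/(6·6·5000) = 98/28125 rad
Superposition: θ = Σ θ_i = 64738/3515625 rad ≈ 0.018414 rad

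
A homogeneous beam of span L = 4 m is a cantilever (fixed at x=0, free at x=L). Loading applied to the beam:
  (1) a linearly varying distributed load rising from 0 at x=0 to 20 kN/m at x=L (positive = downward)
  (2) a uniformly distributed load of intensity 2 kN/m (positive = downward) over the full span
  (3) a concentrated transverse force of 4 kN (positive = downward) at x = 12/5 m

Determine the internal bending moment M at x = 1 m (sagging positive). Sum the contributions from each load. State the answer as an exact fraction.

M(1) = -821/10 kN·m

Load 1 — triangular load w₀=20 kN/m (0→w₀ over full span):
  M_1 = w₀Lx/2 - w₀L²/3 - w₀x³/(6L) = 20·4·1/2 - 20·4²/3 - 20·1³/(6·4) = -135/2 kN·m
Load 2 — uniform load w=2 kN/m over full span:
  M_2 = -w(L-x)²/2 = -2·(4-1)²/2 = -9 kN·m
Load 3 — point force P=4 kN at a=12/5 m (b=L-a=8/5):
  M_3 = -P(a-x)  [x≤a] = -4·((12/5)-1) = -28/5 kN·m
Superposition: M = Σ M_i = -821/10 kN·m ≈ -82.100000 kN·m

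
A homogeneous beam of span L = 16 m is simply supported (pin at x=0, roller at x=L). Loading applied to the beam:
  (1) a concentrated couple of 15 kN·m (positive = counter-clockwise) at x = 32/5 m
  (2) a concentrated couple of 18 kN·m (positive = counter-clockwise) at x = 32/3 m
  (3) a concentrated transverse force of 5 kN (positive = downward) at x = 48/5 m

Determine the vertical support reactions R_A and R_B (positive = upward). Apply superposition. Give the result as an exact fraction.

R_A = 65/16 kN, R_B = 15/16 kN

Load 1 — applied couple M₀=15 kN·m at a=32/5 m (b=L-a=48/5):
  R_A = M₀/L = 15/16 kN
  R_B = -M₀/L = -15/16 kN
Load 2 — applied couple M₀=18 kN·m at a=32/3 m (b=L-a=16/3):
  R_A = M₀/L = 18/16 = 9/8 kN
  R_B = -M₀/L = -18/16 = -9/8 kN
Load 3 — point force P=5 kN at a=48/5 m (b=L-a=32/5):
  R_A = Pb/L = 5·(32/5)/16 = 2 kN
  R_B = Pa/L = 5·(48/5)/16 = 3 kN
Superposition: R_A = 65/16 kN, R_B = 15/16 kN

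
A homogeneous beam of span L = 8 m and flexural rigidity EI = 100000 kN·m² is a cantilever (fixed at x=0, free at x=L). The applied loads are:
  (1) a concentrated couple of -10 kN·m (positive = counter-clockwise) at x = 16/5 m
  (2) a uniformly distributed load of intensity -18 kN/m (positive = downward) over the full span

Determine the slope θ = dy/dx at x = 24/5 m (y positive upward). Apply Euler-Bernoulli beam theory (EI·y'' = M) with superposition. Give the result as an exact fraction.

Load 1 — applied couple M₀=-10 kN·m at a=16/5 m (b=L-a=24/5):
  θ_1 = M₀a/EI  [x>a] = (-10)·(16/5)/100000 = -1/3125 rad
Load 2 — uniform load w=-18 kN/m over full span:
  θ_2 = -wx(x²-3Lx+3L²)/(6EI) = -(-18)·(24/5)·((24/5)²-3·8·(24/5)+3·8²)/(6·100000) = 5616/390625 rad
Superposition: θ = Σ θ_i = 5491/390625 rad ≈ 0.014057 rad

θ(24/5) = 5491/390625 rad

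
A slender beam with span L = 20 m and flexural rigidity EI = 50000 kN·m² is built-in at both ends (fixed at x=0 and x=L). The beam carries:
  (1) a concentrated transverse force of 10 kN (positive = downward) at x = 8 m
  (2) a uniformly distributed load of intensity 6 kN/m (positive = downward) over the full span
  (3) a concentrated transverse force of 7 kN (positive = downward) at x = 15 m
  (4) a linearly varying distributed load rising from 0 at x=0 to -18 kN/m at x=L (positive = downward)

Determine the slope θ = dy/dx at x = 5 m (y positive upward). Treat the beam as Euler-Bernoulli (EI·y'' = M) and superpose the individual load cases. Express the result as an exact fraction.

Load 1 — point force P=10 kN at a=8 m (b=L-a=12):
  θ_1 = -Pb²x(2aL-(3a+b)x)/(2L³EI)  [x≤a] = -10·12²·5·(2·8·20-(3·8+12)·5)/(2·20³·50000) = -63/50000 rad
Load 2 — uniform load w=6 kN/m over full span:
  θ_2 = -wx(L-x)(L-2x)/(12EI) = -6·5·(20-5)·(20-2·5)/(12·50000) = -3/400 rad
Load 3 — point force P=7 kN at a=15 m (b=L-a=5):
  θ_3 = -Pb²x(2aL-(3a+b)x)/(2L³EI)  [x≤a] = -7·5²·5·(2·15·20-(3·15+5)·5)/(2·20³·50000) = -49/128000 rad
Load 4 — triangular load w₀=-18 kN/m (0→w₀ over full span):
  θ_4 = -w₀(2x(L-x)(L-2x)(x+2L)+x²(L-x)²)/(120LEI) = -(-18)·(2·5·(20-5)·(20-2·5)·(5+2·20)+5²·(20-5)²)/(120·20·50000) = 351/32000 rad
Superposition: θ = Σ θ_i = 5843/3200000 rad ≈ 0.001826 rad

θ(5) = 5843/3200000 rad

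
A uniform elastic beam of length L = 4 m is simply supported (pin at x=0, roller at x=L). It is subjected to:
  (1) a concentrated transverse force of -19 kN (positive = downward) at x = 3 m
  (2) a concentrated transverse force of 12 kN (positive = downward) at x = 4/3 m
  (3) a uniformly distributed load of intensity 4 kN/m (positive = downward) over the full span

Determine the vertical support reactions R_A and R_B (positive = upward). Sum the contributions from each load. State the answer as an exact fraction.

Load 1 — point force P=-19 kN at a=3 m (b=L-a=1):
  R_A = Pb/L = (-19)·1/4 = -19/4 kN
  R_B = Pa/L = (-19)·3/4 = -57/4 kN
Load 2 — point force P=12 kN at a=4/3 m (b=L-a=8/3):
  R_A = Pb/L = 12·(8/3)/4 = 8 kN
  R_B = Pa/L = 12·(4/3)/4 = 4 kN
Load 3 — uniform load w=4 kN/m over full span:
  R_A = wL/2 = 4·4/2 = 8 kN
  R_B = wL/2 = 4·4/2 = 8 kN
Superposition: R_A = 45/4 kN, R_B = -9/4 kN

R_A = 45/4 kN, R_B = -9/4 kN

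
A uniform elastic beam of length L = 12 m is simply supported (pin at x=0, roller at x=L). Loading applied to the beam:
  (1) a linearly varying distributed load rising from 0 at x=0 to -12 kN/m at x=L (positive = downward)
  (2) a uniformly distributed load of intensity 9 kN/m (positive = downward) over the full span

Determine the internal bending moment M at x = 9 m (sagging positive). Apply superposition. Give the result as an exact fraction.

Load 1 — triangular load w₀=-12 kN/m (0→w₀ over full span):
  M_1 = w₀Lx/6 - w₀x³/(6L) = (-12)·12·9/6 - (-12)·9³/(6·12) = -189/2 kN·m
Load 2 — uniform load w=9 kN/m over full span:
  M_2 = wx(L-x)/2 = 9·9·(12-9)/2 = 243/2 kN·m
Superposition: M = Σ M_i = 27 kN·m ≈ 27.000000 kN·m

M(9) = 27 kN·m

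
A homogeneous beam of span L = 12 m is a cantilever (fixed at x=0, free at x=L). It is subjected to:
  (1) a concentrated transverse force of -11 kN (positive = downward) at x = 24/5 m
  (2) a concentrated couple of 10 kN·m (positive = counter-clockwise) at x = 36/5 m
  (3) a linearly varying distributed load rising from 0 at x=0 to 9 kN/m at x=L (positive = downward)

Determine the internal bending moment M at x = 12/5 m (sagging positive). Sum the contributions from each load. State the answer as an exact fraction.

Load 1 — point force P=-11 kN at a=24/5 m (b=L-a=36/5):
  M_1 = -P(a-x)  [x≤a] = -(-11)·((24/5)-(12/5)) = 132/5 kN·m
Load 2 — applied couple M₀=10 kN·m at a=36/5 m (b=L-a=24/5):
  M_2 = M₀  [x≤a] = 10 = 10 kN·m
Load 3 — triangular load w₀=9 kN/m (0→w₀ over full span):
  M_3 = w₀Lx/2 - w₀L²/3 - w₀x³/(6L) = 9·12·(12/5)/2 - 9·12²/3 - 9·(12/5)³/(6·12) = -38016/125 kN·m
Superposition: M = Σ M_i = -33466/125 kN·m ≈ -267.728000 kN·m

M(12/5) = -33466/125 kN·m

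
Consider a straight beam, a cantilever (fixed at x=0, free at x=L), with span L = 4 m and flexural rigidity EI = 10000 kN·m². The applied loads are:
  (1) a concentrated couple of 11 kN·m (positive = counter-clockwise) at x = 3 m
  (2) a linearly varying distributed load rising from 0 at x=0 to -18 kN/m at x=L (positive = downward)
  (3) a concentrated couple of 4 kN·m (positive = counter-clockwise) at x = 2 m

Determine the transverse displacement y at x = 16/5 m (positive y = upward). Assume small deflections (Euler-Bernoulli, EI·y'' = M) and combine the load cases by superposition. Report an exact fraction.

Load 1 — applied couple M₀=11 kN·m at a=3 m (b=L-a=1):
  y_1 = M₀a(2x-a)/(2EI)  [x>a] = 11·3·(2·(16/5)-3)/(2·10000) = 561/100000 m
Load 2 — triangular load w₀=-18 kN/m (0→w₀ over full span):
  y_2 = (w₀Lx³/12-w₀L²x²/6-w₀x⁵/(120L))/EI = ((-18)·4·(16/5)³/12-(-18)·4²·(16/5)²/6-(-18)·(16/5)⁵/(120·4))/10000 = 300288/9765625 m
Load 3 — applied couple M₀=4 kN·m at a=2 m (b=L-a=2):
  y_3 = M₀a(2x-a)/(2EI)  [x>a] = 4·2·(2·(16/5)-2)/(2·10000) = 11/6250 m
Superposition: y = Σ y_i = 11912341/312500000 m ≈ 0.038119 m

y(16/5) = 11912341/312500000 m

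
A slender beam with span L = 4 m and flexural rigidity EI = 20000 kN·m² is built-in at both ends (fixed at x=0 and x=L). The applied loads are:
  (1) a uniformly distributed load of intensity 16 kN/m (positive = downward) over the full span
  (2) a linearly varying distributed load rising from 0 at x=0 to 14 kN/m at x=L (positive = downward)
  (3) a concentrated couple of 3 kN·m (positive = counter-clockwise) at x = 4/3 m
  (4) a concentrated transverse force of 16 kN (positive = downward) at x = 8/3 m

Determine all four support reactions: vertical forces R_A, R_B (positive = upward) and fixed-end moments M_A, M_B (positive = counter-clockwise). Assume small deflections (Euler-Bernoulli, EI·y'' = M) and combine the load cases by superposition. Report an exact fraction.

R_A = 6149/135 kN, M_A = 4528/135 kN·m, R_B = 8431/135 kN, M_B = -5537/135 kN·m

Load 1 — uniform load w=16 kN/m over full span:
  R_A = wL/2 = 16·4/2 = 32 kN
  M_A = wL²/12 = 16·4²/12 = 64/3 kN·m
  R_B = wL/2 = 16·4/2 = 32 kN
  M_B = -wL²/12 = -16·4²/12 = -64/3 kN·m
Load 2 — triangular load w₀=14 kN/m (0→w₀ over full span):
  R_A = 3w₀L/20 = 3·14·4/20 = 42/5 kN
  M_A = w₀L²/30 = 14·4²/30 = 112/15 kN·m
  R_B = 7w₀L/20 = 7·14·4/20 = 98/5 kN
  M_B = -w₀L²/20 = -14·4²/20 = -56/5 kN·m
Load 3 — applied couple M₀=3 kN·m at a=4/3 m (b=L-a=8/3):
  R_A = 6M₀ab/L³ = 6·3·(4/3)·(8/3)/4³ = 1 kN
  M_A = M₀b(2a-b)/L² = 3·(8/3)·(2·(4/3)-(8/3))/4² = 0 kN·m
  R_B = -6M₀ab/L³ = -6·3·(4/3)·(8/3)/4³ = -1 kN
  M_B = M₀a(2b-a)/L² = 3·(4/3)·(2·(8/3)-(4/3))/4² = 1 kN·m
Load 4 — point force P=16 kN at a=8/3 m (b=L-a=4/3):
  R_A = Pb²(3a+b)/L³ = 16·(4/3)²·(3·(8/3)+(4/3))/4³ = 112/27 kN
  M_A = Pab²/L² = 16·(8/3)·(4/3)²/4² = 128/27 kN·m
  R_B = Pa²(a+3b)/L³ = 16·(8/3)²·((8/3)+3·(4/3))/4³ = 320/27 kN
  M_B = -Pa²b/L² = -16·(8/3)²·(4/3)/4² = -256/27 kN·m
Superposition: R_A = 6149/135 kN, M_A = 4528/135 kN·m, R_B = 8431/135 kN, M_B = -5537/135 kN·m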